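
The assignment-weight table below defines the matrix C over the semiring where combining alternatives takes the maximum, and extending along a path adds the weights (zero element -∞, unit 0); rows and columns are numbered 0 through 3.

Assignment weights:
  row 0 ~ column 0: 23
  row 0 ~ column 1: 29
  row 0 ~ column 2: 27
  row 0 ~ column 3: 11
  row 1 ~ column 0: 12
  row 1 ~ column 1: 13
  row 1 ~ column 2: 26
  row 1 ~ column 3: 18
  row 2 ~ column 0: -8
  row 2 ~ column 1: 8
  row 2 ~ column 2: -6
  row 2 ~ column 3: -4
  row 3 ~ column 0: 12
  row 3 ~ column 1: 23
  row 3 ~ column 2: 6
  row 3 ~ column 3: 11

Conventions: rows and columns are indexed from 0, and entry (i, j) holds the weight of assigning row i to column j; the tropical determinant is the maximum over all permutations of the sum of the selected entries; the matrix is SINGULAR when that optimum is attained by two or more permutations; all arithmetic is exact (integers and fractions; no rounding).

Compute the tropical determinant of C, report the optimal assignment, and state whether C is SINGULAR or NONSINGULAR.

σ = (0, 1, 2, 3): 23 + 13 + (-6) + 11 = 41
σ = (0, 1, 3, 2): 23 + 13 + (-4) + 6 = 38
σ = (0, 2, 1, 3): 23 + 26 + 8 + 11 = 68
σ = (0, 2, 3, 1): 23 + 26 + (-4) + 23 = 68
σ = (0, 3, 1, 2): 23 + 18 + 8 + 6 = 55
σ = (0, 3, 2, 1): 23 + 18 + (-6) + 23 = 58
σ = (1, 0, 2, 3): 29 + 12 + (-6) + 11 = 46
σ = (1, 0, 3, 2): 29 + 12 + (-4) + 6 = 43
σ = (1, 2, 0, 3): 29 + 26 + (-8) + 11 = 58
σ = (1, 2, 3, 0): 29 + 26 + (-4) + 12 = 63
σ = (1, 3, 0, 2): 29 + 18 + (-8) + 6 = 45
σ = (1, 3, 2, 0): 29 + 18 + (-6) + 12 = 53
σ = (2, 0, 1, 3): 27 + 12 + 8 + 11 = 58
σ = (2, 0, 3, 1): 27 + 12 + (-4) + 23 = 58
σ = (2, 1, 0, 3): 27 + 13 + (-8) + 11 = 43
σ = (2, 1, 3, 0): 27 + 13 + (-4) + 12 = 48
σ = (2, 3, 0, 1): 27 + 18 + (-8) + 23 = 60
σ = (2, 3, 1, 0): 27 + 18 + 8 + 12 = 65
σ = (3, 0, 1, 2): 11 + 12 + 8 + 6 = 37
σ = (3, 0, 2, 1): 11 + 12 + (-6) + 23 = 40
σ = (3, 1, 0, 2): 11 + 13 + (-8) + 6 = 22
σ = (3, 1, 2, 0): 11 + 13 + (-6) + 12 = 30
σ = (3, 2, 0, 1): 11 + 26 + (-8) + 23 = 52
σ = (3, 2, 1, 0): 11 + 26 + 8 + 12 = 57
Optimal value attained by: σ = (0, 2, 1, 3).
Answer: det⊕(C) = 68; verdict: SINGULAR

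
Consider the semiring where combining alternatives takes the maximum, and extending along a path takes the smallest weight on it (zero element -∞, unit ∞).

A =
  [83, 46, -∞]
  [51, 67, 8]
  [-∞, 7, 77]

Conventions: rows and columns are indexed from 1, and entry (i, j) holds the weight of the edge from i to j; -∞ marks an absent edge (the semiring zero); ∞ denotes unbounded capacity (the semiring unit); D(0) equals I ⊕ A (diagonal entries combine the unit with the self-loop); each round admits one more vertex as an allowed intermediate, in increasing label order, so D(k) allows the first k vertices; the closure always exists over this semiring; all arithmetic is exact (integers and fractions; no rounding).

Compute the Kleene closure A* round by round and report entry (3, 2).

D(0):
  [∞, 46, -∞]
  [51, ∞, 8]
  [-∞, 7, ∞]
D(1):
  [∞, 46, -∞]
  [51, ∞, 8]
  [-∞, 7, ∞]
D(2):
  [∞, 46, 8]
  [51, ∞, 8]
  [7, 7, ∞]
D(3):
  [∞, 46, 8]
  [51, ∞, 8]
  [7, 7, ∞]
Answer: A*[3][2] = 7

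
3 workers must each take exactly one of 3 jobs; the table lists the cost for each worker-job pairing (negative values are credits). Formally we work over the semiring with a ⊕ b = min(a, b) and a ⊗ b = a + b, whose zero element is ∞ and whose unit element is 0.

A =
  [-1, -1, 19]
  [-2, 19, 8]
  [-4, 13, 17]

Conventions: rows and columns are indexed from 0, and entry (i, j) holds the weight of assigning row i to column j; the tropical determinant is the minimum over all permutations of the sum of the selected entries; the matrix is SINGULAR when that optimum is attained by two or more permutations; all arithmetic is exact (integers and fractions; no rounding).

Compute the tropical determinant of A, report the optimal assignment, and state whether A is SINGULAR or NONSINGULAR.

σ = (0, 1, 2): (-1) + 19 + 17 = 35
σ = (0, 2, 1): (-1) + 8 + 13 = 20
σ = (1, 0, 2): (-1) + (-2) + 17 = 14
σ = (1, 2, 0): (-1) + 8 + (-4) = 3
σ = (2, 0, 1): 19 + (-2) + 13 = 30
σ = (2, 1, 0): 19 + 19 + (-4) = 34
Optimal value attained by: σ = (1, 2, 0).
Answer: det⊕(A) = 3; verdict: NONSINGULAR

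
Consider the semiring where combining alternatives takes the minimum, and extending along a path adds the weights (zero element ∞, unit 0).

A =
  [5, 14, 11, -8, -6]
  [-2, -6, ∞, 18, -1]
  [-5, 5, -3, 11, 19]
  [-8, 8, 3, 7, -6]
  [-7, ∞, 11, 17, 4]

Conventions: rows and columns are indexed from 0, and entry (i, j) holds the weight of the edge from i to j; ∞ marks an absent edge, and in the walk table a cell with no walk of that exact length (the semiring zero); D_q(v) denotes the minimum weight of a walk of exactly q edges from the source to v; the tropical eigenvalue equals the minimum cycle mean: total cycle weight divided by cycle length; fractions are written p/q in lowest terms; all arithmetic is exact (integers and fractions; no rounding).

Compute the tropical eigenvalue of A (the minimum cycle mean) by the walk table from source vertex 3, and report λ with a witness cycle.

q=0: [∞, ∞, ∞, 0, ∞]
q=1: [-8, 8, 3, 7, -6]
q=2: [-13, 2, 0, -16, -14]
q=3: [-24, -8, -13, -21, -22]
q=4: [-29, -14, -18, -32, -30]
q=5: [-40, -24, -29, -37, -38]
Optimal cycle mean attained by: cycle 0->3->0, total (-8) + (-8), length 2.
Answer: λ = -8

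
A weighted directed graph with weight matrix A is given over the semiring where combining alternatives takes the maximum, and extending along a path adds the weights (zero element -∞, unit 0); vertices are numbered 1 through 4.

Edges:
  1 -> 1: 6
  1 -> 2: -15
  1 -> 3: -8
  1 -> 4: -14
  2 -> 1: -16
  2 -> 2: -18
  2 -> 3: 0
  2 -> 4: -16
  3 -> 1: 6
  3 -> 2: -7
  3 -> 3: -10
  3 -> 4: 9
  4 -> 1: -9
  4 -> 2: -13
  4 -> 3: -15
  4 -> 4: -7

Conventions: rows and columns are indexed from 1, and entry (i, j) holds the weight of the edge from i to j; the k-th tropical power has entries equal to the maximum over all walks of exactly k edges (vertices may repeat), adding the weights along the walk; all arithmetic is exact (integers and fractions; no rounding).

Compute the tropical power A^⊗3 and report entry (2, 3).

A^⊗2:
  [12, -9, -2, 1]
  [6, -7, -10, 9]
  [12, -4, -2, 2]
  [-3, -20, -13, -6]
A^⊗3:
  [18, -3, 4, 7]
  [12, -4, -2, 2]
  [18, -3, 4, 7]
  [3, -18, -11, -4]
Key observation: the optimum is the walk 2->3->1->3, with weight 0 + 6 + (-8) = -2.
Optimal value attained by: walk 2->3->1->3.
Answer: (A^⊗3)[2][3] = -2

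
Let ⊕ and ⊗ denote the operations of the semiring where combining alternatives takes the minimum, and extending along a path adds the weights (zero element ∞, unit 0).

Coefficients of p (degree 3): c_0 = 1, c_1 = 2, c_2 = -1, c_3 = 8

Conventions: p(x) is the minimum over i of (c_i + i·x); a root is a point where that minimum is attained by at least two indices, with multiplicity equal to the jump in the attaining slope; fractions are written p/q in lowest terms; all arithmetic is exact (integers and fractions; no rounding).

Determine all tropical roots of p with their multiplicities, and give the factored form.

hull edge (i=0, c=1) to (i=2, c=-1): slope -1, span 2
hull edge (i=2, c=-1) to (i=3, c=8): slope 9, span 1
Factored form: p(x) = 8 ⊗ (x ⊕ (-9)) ⊗ (x ⊕ 1) ⊗ (x ⊕ 1)
Answer: roots = -9 (mult 1), 1 (mult 2)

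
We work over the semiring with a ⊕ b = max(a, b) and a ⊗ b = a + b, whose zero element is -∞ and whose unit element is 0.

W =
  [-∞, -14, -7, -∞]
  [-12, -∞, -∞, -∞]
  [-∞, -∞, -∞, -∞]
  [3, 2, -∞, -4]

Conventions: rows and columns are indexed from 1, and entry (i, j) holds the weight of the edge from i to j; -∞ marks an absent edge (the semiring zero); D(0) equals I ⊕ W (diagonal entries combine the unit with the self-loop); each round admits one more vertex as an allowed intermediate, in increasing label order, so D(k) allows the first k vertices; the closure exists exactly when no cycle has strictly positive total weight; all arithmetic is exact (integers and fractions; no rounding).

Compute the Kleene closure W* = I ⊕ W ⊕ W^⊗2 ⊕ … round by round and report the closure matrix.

D(0):
  [0, -14, -7, -∞]
  [-12, 0, -∞, -∞]
  [-∞, -∞, 0, -∞]
  [3, 2, -∞, 0]
D(1):
  [0, -14, -7, -∞]
  [-12, 0, -19, -∞]
  [-∞, -∞, 0, -∞]
  [3, 2, -4, 0]
D(2):
  [0, -14, -7, -∞]
  [-12, 0, -19, -∞]
  [-∞, -∞, 0, -∞]
  [3, 2, -4, 0]
D(3):
  [0, -14, -7, -∞]
  [-12, 0, -19, -∞]
  [-∞, -∞, 0, -∞]
  [3, 2, -4, 0]
D(4):
  [0, -14, -7, -∞]
  [-12, 0, -19, -∞]
  [-∞, -∞, 0, -∞]
  [3, 2, -4, 0]
Answer: W* = [[0, -14, -7, -∞], [-12, 0, -19, -∞], [-∞, -∞, 0, -∞], [3, 2, -4, 0]]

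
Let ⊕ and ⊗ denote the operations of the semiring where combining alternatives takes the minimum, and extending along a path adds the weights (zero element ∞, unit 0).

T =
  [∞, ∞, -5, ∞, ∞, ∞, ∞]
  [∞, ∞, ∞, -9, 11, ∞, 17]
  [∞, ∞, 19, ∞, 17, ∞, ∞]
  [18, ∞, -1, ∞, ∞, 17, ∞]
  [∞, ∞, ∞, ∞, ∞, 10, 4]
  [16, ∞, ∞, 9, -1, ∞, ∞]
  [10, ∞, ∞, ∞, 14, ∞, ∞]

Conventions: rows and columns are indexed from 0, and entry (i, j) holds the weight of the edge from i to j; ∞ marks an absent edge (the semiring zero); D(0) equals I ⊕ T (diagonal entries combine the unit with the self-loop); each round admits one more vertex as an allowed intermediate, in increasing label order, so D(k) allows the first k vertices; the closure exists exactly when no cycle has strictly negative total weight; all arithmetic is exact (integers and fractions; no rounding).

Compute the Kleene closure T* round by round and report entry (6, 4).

D(0):
  [0, ∞, -5, ∞, ∞, ∞, ∞]
  [∞, 0, ∞, -9, 11, ∞, 17]
  [∞, ∞, 0, ∞, 17, ∞, ∞]
  [18, ∞, -1, 0, ∞, 17, ∞]
  [∞, ∞, ∞, ∞, 0, 10, 4]
  [16, ∞, ∞, 9, -1, 0, ∞]
  [10, ∞, ∞, ∞, 14, ∞, 0]
D(1):
  [0, ∞, -5, ∞, ∞, ∞, ∞]
  [∞, 0, ∞, -9, 11, ∞, 17]
  [∞, ∞, 0, ∞, 17, ∞, ∞]
  [18, ∞, -1, 0, ∞, 17, ∞]
  [∞, ∞, ∞, ∞, 0, 10, 4]
  [16, ∞, 11, 9, -1, 0, ∞]
  [10, ∞, 5, ∞, 14, ∞, 0]
D(2):
  [0, ∞, -5, ∞, ∞, ∞, ∞]
  [∞, 0, ∞, -9, 11, ∞, 17]
  [∞, ∞, 0, ∞, 17, ∞, ∞]
  [18, ∞, -1, 0, ∞, 17, ∞]
  [∞, ∞, ∞, ∞, 0, 10, 4]
  [16, ∞, 11, 9, -1, 0, ∞]
  [10, ∞, 5, ∞, 14, ∞, 0]
D(3):
  [0, ∞, -5, ∞, 12, ∞, ∞]
  [∞, 0, ∞, -9, 11, ∞, 17]
  [∞, ∞, 0, ∞, 17, ∞, ∞]
  [18, ∞, -1, 0, 16, 17, ∞]
  [∞, ∞, ∞, ∞, 0, 10, 4]
  [16, ∞, 11, 9, -1, 0, ∞]
  [10, ∞, 5, ∞, 14, ∞, 0]
D(4):
  [0, ∞, -5, ∞, 12, ∞, ∞]
  [9, 0, -10, -9, 7, 8, 17]
  [∞, ∞, 0, ∞, 17, ∞, ∞]
  [18, ∞, -1, 0, 16, 17, ∞]
  [∞, ∞, ∞, ∞, 0, 10, 4]
  [16, ∞, 8, 9, -1, 0, ∞]
  [10, ∞, 5, ∞, 14, ∞, 0]
D(5):
  [0, ∞, -5, ∞, 12, 22, 16]
  [9, 0, -10, -9, 7, 8, 11]
  [∞, ∞, 0, ∞, 17, 27, 21]
  [18, ∞, -1, 0, 16, 17, 20]
  [∞, ∞, ∞, ∞, 0, 10, 4]
  [16, ∞, 8, 9, -1, 0, 3]
  [10, ∞, 5, ∞, 14, 24, 0]
D(6):
  [0, ∞, -5, 31, 12, 22, 16]
  [9, 0, -10, -9, 7, 8, 11]
  [43, ∞, 0, 36, 17, 27, 21]
  [18, ∞, -1, 0, 16, 17, 20]
  [26, ∞, 18, 19, 0, 10, 4]
  [16, ∞, 8, 9, -1, 0, 3]
  [10, ∞, 5, 33, 14, 24, 0]
D(7):
  [0, ∞, -5, 31, 12, 22, 16]
  [9, 0, -10, -9, 7, 8, 11]
  [31, ∞, 0, 36, 17, 27, 21]
  [18, ∞, -1, 0, 16, 17, 20]
  [14, ∞, 9, 19, 0, 10, 4]
  [13, ∞, 8, 9, -1, 0, 3]
  [10, ∞, 5, 33, 14, 24, 0]
Answer: T*[6][4] = 14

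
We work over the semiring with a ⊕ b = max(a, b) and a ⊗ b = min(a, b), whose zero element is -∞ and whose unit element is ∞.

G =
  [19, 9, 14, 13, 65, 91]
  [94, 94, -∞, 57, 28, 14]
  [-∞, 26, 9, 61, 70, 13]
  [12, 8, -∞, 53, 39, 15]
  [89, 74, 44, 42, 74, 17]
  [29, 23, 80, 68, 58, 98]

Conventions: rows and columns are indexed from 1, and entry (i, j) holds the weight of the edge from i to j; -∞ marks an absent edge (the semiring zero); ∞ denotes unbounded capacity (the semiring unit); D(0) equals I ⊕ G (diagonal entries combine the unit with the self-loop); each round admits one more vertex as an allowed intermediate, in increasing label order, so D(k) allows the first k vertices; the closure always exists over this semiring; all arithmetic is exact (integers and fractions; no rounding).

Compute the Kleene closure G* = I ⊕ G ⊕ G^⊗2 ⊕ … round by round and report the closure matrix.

D(0):
  [∞, 9, 14, 13, 65, 91]
  [94, ∞, -∞, 57, 28, 14]
  [-∞, 26, ∞, 61, 70, 13]
  [12, 8, -∞, ∞, 39, 15]
  [89, 74, 44, 42, ∞, 17]
  [29, 23, 80, 68, 58, ∞]
D(1):
  [∞, 9, 14, 13, 65, 91]
  [94, ∞, 14, 57, 65, 91]
  [-∞, 26, ∞, 61, 70, 13]
  [12, 9, 12, ∞, 39, 15]
  [89, 74, 44, 42, ∞, 89]
  [29, 23, 80, 68, 58, ∞]
D(2):
  [∞, 9, 14, 13, 65, 91]
  [94, ∞, 14, 57, 65, 91]
  [26, 26, ∞, 61, 70, 26]
  [12, 9, 12, ∞, 39, 15]
  [89, 74, 44, 57, ∞, 89]
  [29, 23, 80, 68, 58, ∞]
D(3):
  [∞, 14, 14, 14, 65, 91]
  [94, ∞, 14, 57, 65, 91]
  [26, 26, ∞, 61, 70, 26]
  [12, 12, 12, ∞, 39, 15]
  [89, 74, 44, 57, ∞, 89]
  [29, 26, 80, 68, 70, ∞]
D(4):
  [∞, 14, 14, 14, 65, 91]
  [94, ∞, 14, 57, 65, 91]
  [26, 26, ∞, 61, 70, 26]
  [12, 12, 12, ∞, 39, 15]
  [89, 74, 44, 57, ∞, 89]
  [29, 26, 80, 68, 70, ∞]
D(5):
  [∞, 65, 44, 57, 65, 91]
  [94, ∞, 44, 57, 65, 91]
  [70, 70, ∞, 61, 70, 70]
  [39, 39, 39, ∞, 39, 39]
  [89, 74, 44, 57, ∞, 89]
  [70, 70, 80, 68, 70, ∞]
D(6):
  [∞, 70, 80, 68, 70, 91]
  [94, ∞, 80, 68, 70, 91]
  [70, 70, ∞, 68, 70, 70]
  [39, 39, 39, ∞, 39, 39]
  [89, 74, 80, 68, ∞, 89]
  [70, 70, 80, 68, 70, ∞]
Answer: G* = [[∞, 70, 80, 68, 70, 91], [94, ∞, 80, 68, 70, 91], [70, 70, ∞, 68, 70, 70], [39, 39, 39, ∞, 39, 39], [89, 74, 80, 68, ∞, 89], [70, 70, 80, 68, 70, ∞]]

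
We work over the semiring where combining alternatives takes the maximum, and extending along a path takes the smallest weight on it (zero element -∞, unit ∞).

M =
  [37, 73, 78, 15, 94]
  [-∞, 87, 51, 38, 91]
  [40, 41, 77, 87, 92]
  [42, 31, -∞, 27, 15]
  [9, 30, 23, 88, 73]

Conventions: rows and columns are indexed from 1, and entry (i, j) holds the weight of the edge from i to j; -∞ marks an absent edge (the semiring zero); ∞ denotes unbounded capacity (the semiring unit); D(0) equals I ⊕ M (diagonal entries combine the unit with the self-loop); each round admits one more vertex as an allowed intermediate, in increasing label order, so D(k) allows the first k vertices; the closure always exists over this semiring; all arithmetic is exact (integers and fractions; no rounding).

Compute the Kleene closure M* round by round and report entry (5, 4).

D(0):
  [∞, 73, 78, 15, 94]
  [-∞, ∞, 51, 38, 91]
  [40, 41, ∞, 87, 92]
  [42, 31, -∞, ∞, 15]
  [9, 30, 23, 88, ∞]
D(1):
  [∞, 73, 78, 15, 94]
  [-∞, ∞, 51, 38, 91]
  [40, 41, ∞, 87, 92]
  [42, 42, 42, ∞, 42]
  [9, 30, 23, 88, ∞]
D(2):
  [∞, 73, 78, 38, 94]
  [-∞, ∞, 51, 38, 91]
  [40, 41, ∞, 87, 92]
  [42, 42, 42, ∞, 42]
  [9, 30, 30, 88, ∞]
D(3):
  [∞, 73, 78, 78, 94]
  [40, ∞, 51, 51, 91]
  [40, 41, ∞, 87, 92]
  [42, 42, 42, ∞, 42]
  [30, 30, 30, 88, ∞]
D(4):
  [∞, 73, 78, 78, 94]
  [42, ∞, 51, 51, 91]
  [42, 42, ∞, 87, 92]
  [42, 42, 42, ∞, 42]
  [42, 42, 42, 88, ∞]
D(5):
  [∞, 73, 78, 88, 94]
  [42, ∞, 51, 88, 91]
  [42, 42, ∞, 88, 92]
  [42, 42, 42, ∞, 42]
  [42, 42, 42, 88, ∞]
Answer: M*[5][4] = 88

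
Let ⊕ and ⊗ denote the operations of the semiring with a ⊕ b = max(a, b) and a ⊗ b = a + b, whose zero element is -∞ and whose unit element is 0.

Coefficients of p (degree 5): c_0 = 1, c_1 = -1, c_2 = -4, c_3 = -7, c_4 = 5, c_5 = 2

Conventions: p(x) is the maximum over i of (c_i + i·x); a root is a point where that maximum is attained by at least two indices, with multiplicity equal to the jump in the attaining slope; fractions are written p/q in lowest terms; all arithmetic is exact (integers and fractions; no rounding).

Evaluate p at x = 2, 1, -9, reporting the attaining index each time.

p(2) = max(1+0·2=1, -1+1·2=1, -4+2·2=0, -7+3·2=-1, 5+4·2=13, 2+5·2=12) = 13 (attained by i=4)
p(1) = max(1+0·1=1, -1+1·1=0, -4+2·1=-2, -7+3·1=-4, 5+4·1=9, 2+5·1=7) = 9 (attained by i=4)
p(-9) = max(1+0·(-9)=1, -1+1·(-9)=-10, -4+2·(-9)=-22, -7+3·(-9)=-34, 5+4·(-9)=-31, 2+5·(-9)=-43) = 1 (attained by i=0)
Answer: p(2) = 13; p(1) = 9; p(-9) = 1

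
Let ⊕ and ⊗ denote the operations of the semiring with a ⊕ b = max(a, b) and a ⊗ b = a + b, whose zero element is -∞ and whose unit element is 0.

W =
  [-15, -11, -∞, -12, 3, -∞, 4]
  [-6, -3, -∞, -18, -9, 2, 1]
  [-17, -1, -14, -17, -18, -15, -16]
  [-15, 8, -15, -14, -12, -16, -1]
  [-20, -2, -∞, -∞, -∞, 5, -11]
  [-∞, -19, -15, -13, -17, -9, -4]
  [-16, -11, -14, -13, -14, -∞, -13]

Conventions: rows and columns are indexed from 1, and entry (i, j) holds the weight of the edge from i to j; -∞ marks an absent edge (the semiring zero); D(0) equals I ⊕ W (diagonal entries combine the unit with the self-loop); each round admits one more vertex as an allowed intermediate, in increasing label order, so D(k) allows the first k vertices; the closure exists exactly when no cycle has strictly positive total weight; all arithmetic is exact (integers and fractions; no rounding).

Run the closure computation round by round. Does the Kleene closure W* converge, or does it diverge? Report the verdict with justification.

D(0):
  [0, -11, -∞, -12, 3, -∞, 4]
  [-6, 0, -∞, -18, -9, 2, 1]
  [-17, -1, 0, -17, -18, -15, -16]
  [-15, 8, -15, 0, -12, -16, -1]
  [-20, -2, -∞, -∞, 0, 5, -11]
  [-∞, -19, -15, -13, -17, 0, -4]
  [-16, -11, -14, -13, -14, -∞, 0]
D(1):
  [0, -11, -∞, -12, 3, -∞, 4]
  [-6, 0, -∞, -18, -3, 2, 1]
  [-17, -1, 0, -17, -14, -15, -13]
  [-15, 8, -15, 0, -12, -16, -1]
  [-20, -2, -∞, -32, 0, 5, -11]
  [-∞, -19, -15, -13, -17, 0, -4]
  [-16, -11, -14, -13, -13, -∞, 0]
D(2):
  [0, -11, -∞, -12, 3, -9, 4]
  [-6, 0, -∞, -18, -3, 2, 1]
  [-7, -1, 0, -17, -4, 1, 0]
  [2, 8, -15, 0, 5, 10, 9]
  [-8, -2, -∞, -20, 0, 5, -1]
  [-25, -19, -15, -13, -17, 0, -4]
  [-16, -11, -14, -13, -13, -9, 0]
D(3):
  [0, -11, -∞, -12, 3, -9, 4]
  [-6, 0, -∞, -18, -3, 2, 1]
  [-7, -1, 0, -17, -4, 1, 0]
  [2, 8, -15, 0, 5, 10, 9]
  [-8, -2, -∞, -20, 0, 5, -1]
  [-22, -16, -15, -13, -17, 0, -4]
  [-16, -11, -14, -13, -13, -9, 0]
D(4):
  [0, -4, -27, -12, 3, -2, 4]
  [-6, 0, -33, -18, -3, 2, 1]
  [-7, -1, 0, -17, -4, 1, 0]
  [2, 8, -15, 0, 5, 10, 9]
  [-8, -2, -35, -20, 0, 5, -1]
  [-11, -5, -15, -13, -8, 0, -4]
  [-11, -5, -14, -13, -8, -3, 0]
D(5):
  [0, 1, -27, -12, 3, 8, 4]
  [-6, 0, -33, -18, -3, 2, 1]
  [-7, -1, 0, -17, -4, 1, 0]
  [2, 8, -15, 0, 5, 10, 9]
  [-8, -2, -35, -20, 0, 5, -1]
  [-11, -5, -15, -13, -8, 0, -4]
  [-11, -5, -14, -13, -8, -3, 0]
D(6):
  [0, 3, -7, -5, 3, 8, 4]
  [-6, 0, -13, -11, -3, 2, 1]
  [-7, -1, 0, -12, -4, 1, 0]
  [2, 8, -5, 0, 5, 10, 9]
  [-6, 0, -10, -8, 0, 5, 1]
  [-11, -5, -15, -13, -8, 0, -4]
  [-11, -5, -14, -13, -8, -3, 0]
D(7):
  [0, 3, -7, -5, 3, 8, 4]
  [-6, 0, -13, -11, -3, 2, 1]
  [-7, -1, 0, -12, -4, 1, 0]
  [2, 8, -5, 0, 5, 10, 9]
  [-6, 0, -10, -8, 0, 5, 1]
  [-11, -5, -15, -13, -8, 0, -4]
  [-11, -5, -14, -13, -8, -3, 0]
Key observation: every diagonal entry stays at the unit through all rounds, so no improving cycle exists.
Answer: CONVERGES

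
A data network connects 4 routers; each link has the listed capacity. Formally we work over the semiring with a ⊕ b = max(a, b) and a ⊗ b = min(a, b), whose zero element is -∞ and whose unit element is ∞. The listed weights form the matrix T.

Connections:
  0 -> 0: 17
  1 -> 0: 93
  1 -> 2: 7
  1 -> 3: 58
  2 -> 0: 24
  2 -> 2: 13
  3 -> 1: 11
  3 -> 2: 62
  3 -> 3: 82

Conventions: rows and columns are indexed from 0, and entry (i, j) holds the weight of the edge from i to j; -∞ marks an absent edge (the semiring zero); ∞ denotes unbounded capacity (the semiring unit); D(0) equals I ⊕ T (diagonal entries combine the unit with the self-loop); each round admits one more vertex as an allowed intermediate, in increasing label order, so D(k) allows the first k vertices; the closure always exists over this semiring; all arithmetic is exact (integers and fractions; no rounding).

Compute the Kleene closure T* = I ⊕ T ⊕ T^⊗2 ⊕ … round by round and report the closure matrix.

D(0):
  [∞, -∞, -∞, -∞]
  [93, ∞, 7, 58]
  [24, -∞, ∞, -∞]
  [-∞, 11, 62, ∞]
D(1):
  [∞, -∞, -∞, -∞]
  [93, ∞, 7, 58]
  [24, -∞, ∞, -∞]
  [-∞, 11, 62, ∞]
D(2):
  [∞, -∞, -∞, -∞]
  [93, ∞, 7, 58]
  [24, -∞, ∞, -∞]
  [11, 11, 62, ∞]
D(3):
  [∞, -∞, -∞, -∞]
  [93, ∞, 7, 58]
  [24, -∞, ∞, -∞]
  [24, 11, 62, ∞]
D(4):
  [∞, -∞, -∞, -∞]
  [93, ∞, 58, 58]
  [24, -∞, ∞, -∞]
  [24, 11, 62, ∞]
Answer: T* = [[∞, -∞, -∞, -∞], [93, ∞, 58, 58], [24, -∞, ∞, -∞], [24, 11, 62, ∞]]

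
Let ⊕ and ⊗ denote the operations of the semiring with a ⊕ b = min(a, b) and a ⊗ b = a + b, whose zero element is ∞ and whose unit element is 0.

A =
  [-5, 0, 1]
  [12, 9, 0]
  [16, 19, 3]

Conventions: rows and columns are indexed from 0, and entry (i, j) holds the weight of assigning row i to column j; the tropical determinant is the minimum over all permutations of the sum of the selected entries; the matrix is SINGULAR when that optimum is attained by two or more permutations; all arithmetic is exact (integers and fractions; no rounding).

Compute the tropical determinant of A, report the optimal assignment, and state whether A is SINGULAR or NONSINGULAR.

σ = (0, 1, 2): (-5) + 9 + 3 = 7
σ = (0, 2, 1): (-5) + 0 + 19 = 14
σ = (1, 0, 2): 0 + 12 + 3 = 15
σ = (1, 2, 0): 0 + 0 + 16 = 16
σ = (2, 0, 1): 1 + 12 + 19 = 32
σ = (2, 1, 0): 1 + 9 + 16 = 26
Optimal value attained by: σ = (0, 1, 2).
Answer: det⊕(A) = 7; verdict: NONSINGULAR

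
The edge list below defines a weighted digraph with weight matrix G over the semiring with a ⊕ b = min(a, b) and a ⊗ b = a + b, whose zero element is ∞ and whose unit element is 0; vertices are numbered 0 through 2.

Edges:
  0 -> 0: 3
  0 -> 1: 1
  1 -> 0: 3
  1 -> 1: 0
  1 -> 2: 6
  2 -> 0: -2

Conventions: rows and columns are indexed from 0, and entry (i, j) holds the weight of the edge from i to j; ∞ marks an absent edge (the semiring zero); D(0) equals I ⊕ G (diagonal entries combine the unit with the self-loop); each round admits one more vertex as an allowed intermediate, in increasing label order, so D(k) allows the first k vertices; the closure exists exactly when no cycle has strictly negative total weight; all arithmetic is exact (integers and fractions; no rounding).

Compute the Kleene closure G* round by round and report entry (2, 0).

D(0):
  [0, 1, ∞]
  [3, 0, 6]
  [-2, ∞, 0]
D(1):
  [0, 1, ∞]
  [3, 0, 6]
  [-2, -1, 0]
D(2):
  [0, 1, 7]
  [3, 0, 6]
  [-2, -1, 0]
D(3):
  [0, 1, 7]
  [3, 0, 6]
  [-2, -1, 0]
Answer: G*[2][0] = -2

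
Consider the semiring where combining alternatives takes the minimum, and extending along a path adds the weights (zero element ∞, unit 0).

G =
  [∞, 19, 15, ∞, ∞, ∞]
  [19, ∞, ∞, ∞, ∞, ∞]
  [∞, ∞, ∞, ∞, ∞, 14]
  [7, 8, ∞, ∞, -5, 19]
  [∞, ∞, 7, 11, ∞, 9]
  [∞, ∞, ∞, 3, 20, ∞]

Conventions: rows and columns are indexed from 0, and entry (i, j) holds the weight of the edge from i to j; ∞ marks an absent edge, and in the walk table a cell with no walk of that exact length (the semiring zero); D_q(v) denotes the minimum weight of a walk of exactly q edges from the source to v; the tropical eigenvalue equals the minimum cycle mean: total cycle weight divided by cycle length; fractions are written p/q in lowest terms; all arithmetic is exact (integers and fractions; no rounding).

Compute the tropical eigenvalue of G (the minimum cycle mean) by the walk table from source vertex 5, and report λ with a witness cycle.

q=0: [∞, ∞, ∞, ∞, ∞, 0]
q=1: [∞, ∞, ∞, 3, 20, ∞]
q=2: [10, 11, 27, 31, -2, 22]
q=3: [30, 29, 5, 9, 26, 7]
q=4: [16, 17, 33, 10, 4, 19]
q=5: [17, 18, 11, 15, 5, 13]
q=6: [22, 23, 12, 16, 10, 14]
Optimal cycle mean attained by: cycle 3->4->5->3, total (-5) + 9 + 3, length 3.
Answer: λ = 7/3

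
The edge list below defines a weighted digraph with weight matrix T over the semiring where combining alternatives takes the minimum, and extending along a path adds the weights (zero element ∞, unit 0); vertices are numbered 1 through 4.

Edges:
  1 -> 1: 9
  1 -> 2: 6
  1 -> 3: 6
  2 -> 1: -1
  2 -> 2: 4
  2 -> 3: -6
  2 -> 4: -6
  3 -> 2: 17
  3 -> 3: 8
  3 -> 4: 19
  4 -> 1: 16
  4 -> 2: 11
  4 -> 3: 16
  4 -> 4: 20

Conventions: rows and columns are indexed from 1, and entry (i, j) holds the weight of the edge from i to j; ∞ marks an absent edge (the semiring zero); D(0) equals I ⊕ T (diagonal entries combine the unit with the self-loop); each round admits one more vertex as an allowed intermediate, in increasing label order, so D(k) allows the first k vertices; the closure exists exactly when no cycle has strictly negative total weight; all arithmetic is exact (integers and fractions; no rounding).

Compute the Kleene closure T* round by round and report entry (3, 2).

D(0):
  [0, 6, 6, ∞]
  [-1, 0, -6, -6]
  [∞, 17, 0, 19]
  [16, 11, 16, 0]
D(1):
  [0, 6, 6, ∞]
  [-1, 0, -6, -6]
  [∞, 17, 0, 19]
  [16, 11, 16, 0]
D(2):
  [0, 6, 0, 0]
  [-1, 0, -6, -6]
  [16, 17, 0, 11]
  [10, 11, 5, 0]
D(3):
  [0, 6, 0, 0]
  [-1, 0, -6, -6]
  [16, 17, 0, 11]
  [10, 11, 5, 0]
D(4):
  [0, 6, 0, 0]
  [-1, 0, -6, -6]
  [16, 17, 0, 11]
  [10, 11, 5, 0]
Answer: T*[3][2] = 17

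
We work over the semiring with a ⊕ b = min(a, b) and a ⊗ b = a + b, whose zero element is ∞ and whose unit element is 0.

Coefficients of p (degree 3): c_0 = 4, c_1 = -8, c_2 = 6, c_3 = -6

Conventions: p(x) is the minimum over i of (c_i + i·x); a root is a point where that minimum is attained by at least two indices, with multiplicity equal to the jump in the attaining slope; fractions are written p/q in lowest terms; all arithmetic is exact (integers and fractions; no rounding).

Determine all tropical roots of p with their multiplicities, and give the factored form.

hull edge (i=0, c=4) to (i=1, c=-8): slope -12, span 1
hull edge (i=1, c=-8) to (i=3, c=-6): slope 1, span 2
Factored form: p(x) = -6 ⊗ (x ⊕ (-1)) ⊗ (x ⊕ (-1)) ⊗ (x ⊕ 12)
Answer: roots = -1 (mult 2), 12 (mult 1)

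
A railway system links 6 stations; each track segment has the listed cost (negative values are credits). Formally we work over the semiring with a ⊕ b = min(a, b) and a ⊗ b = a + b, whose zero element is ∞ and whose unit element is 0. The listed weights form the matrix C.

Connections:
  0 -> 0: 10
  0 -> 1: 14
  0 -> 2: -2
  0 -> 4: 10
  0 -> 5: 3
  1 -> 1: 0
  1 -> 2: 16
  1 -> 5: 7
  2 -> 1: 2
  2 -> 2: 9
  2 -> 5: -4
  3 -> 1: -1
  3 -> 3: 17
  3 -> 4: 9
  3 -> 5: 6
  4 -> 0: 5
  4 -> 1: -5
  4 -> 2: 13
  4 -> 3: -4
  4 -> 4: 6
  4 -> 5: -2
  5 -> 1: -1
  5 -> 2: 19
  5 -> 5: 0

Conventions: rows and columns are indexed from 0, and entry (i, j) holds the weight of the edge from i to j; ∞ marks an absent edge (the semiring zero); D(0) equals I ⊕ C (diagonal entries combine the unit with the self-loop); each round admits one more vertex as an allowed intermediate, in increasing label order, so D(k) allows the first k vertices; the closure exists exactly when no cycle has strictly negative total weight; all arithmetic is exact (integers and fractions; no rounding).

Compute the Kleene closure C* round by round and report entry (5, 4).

D(0):
  [0, 14, -2, ∞, 10, 3]
  [∞, 0, 16, ∞, ∞, 7]
  [∞, 2, 0, ∞, ∞, -4]
  [∞, -1, ∞, 0, 9, 6]
  [5, -5, 13, -4, 0, -2]
  [∞, -1, 19, ∞, ∞, 0]
D(1):
  [0, 14, -2, ∞, 10, 3]
  [∞, 0, 16, ∞, ∞, 7]
  [∞, 2, 0, ∞, ∞, -4]
  [∞, -1, ∞, 0, 9, 6]
  [5, -5, 3, -4, 0, -2]
  [∞, -1, 19, ∞, ∞, 0]
D(2):
  [0, 14, -2, ∞, 10, 3]
  [∞, 0, 16, ∞, ∞, 7]
  [∞, 2, 0, ∞, ∞, -4]
  [∞, -1, 15, 0, 9, 6]
  [5, -5, 3, -4, 0, -2]
  [∞, -1, 15, ∞, ∞, 0]
D(3):
  [0, 0, -2, ∞, 10, -6]
  [∞, 0, 16, ∞, ∞, 7]
  [∞, 2, 0, ∞, ∞, -4]
  [∞, -1, 15, 0, 9, 6]
  [5, -5, 3, -4, 0, -2]
  [∞, -1, 15, ∞, ∞, 0]
D(4):
  [0, 0, -2, ∞, 10, -6]
  [∞, 0, 16, ∞, ∞, 7]
  [∞, 2, 0, ∞, ∞, -4]
  [∞, -1, 15, 0, 9, 6]
  [5, -5, 3, -4, 0, -2]
  [∞, -1, 15, ∞, ∞, 0]
D(5):
  [0, 0, -2, 6, 10, -6]
  [∞, 0, 16, ∞, ∞, 7]
  [∞, 2, 0, ∞, ∞, -4]
  [14, -1, 12, 0, 9, 6]
  [5, -5, 3, -4, 0, -2]
  [∞, -1, 15, ∞, ∞, 0]
D(6):
  [0, -7, -2, 6, 10, -6]
  [∞, 0, 16, ∞, ∞, 7]
  [∞, -5, 0, ∞, ∞, -4]
  [14, -1, 12, 0, 9, 6]
  [5, -5, 3, -4, 0, -2]
  [∞, -1, 15, ∞, ∞, 0]
Answer: C*[5][4] = ∞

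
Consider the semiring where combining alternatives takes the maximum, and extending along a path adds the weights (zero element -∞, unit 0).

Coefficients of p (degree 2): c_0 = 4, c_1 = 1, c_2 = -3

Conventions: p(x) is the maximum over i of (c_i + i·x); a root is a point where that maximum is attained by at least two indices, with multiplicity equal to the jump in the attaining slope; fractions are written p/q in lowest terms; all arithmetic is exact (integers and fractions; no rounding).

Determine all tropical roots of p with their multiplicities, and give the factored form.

hull edge (i=0, c=4) to (i=1, c=1): slope -3, span 1
hull edge (i=1, c=1) to (i=2, c=-3): slope -4, span 1
Factored form: p(x) = -3 ⊗ (x ⊕ 3) ⊗ (x ⊕ 4)
Answer: roots = 3 (mult 1), 4 (mult 1)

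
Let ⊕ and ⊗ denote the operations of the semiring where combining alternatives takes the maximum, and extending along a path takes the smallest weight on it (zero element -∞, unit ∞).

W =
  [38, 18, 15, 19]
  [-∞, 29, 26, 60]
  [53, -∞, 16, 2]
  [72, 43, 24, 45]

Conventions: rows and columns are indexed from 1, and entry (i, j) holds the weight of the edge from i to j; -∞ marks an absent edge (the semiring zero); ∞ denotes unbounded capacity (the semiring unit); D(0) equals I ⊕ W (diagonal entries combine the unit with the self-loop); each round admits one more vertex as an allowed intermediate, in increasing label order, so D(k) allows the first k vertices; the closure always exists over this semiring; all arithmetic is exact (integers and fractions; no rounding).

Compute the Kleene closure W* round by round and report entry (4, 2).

D(0):
  [∞, 18, 15, 19]
  [-∞, ∞, 26, 60]
  [53, -∞, ∞, 2]
  [72, 43, 24, ∞]
D(1):
  [∞, 18, 15, 19]
  [-∞, ∞, 26, 60]
  [53, 18, ∞, 19]
  [72, 43, 24, ∞]
D(2):
  [∞, 18, 18, 19]
  [-∞, ∞, 26, 60]
  [53, 18, ∞, 19]
  [72, 43, 26, ∞]
D(3):
  [∞, 18, 18, 19]
  [26, ∞, 26, 60]
  [53, 18, ∞, 19]
  [72, 43, 26, ∞]
D(4):
  [∞, 19, 19, 19]
  [60, ∞, 26, 60]
  [53, 19, ∞, 19]
  [72, 43, 26, ∞]
Answer: W*[4][2] = 43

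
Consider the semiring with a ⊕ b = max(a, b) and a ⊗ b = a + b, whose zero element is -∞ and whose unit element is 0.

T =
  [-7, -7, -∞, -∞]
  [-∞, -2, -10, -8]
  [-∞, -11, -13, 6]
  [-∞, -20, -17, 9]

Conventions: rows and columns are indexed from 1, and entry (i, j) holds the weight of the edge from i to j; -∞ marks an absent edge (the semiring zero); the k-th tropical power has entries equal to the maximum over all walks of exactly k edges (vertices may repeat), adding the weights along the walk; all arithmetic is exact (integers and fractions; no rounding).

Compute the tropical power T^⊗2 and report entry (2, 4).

T^⊗2:
  [-14, -9, -17, -15]
  [-∞, -4, -12, 1]
  [-∞, -13, -11, 15]
  [-∞, -11, -8, 18]
Key observation: the optimum is the walk 2->4->4, with weight (-8) + 9 = 1.
Optimal value attained by: walk 2->4->4.
Answer: (T^⊗2)[2][4] = 1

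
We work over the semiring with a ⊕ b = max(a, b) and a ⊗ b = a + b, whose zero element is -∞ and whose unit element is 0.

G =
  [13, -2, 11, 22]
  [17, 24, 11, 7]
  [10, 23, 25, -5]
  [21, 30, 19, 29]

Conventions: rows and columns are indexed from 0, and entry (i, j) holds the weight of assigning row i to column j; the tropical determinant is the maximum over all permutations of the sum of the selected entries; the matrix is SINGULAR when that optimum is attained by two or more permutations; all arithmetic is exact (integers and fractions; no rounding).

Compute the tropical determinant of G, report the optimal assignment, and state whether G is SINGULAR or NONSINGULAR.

σ = (0, 1, 2, 3): 13 + 24 + 25 + 29 = 91
σ = (0, 1, 3, 2): 13 + 24 + (-5) + 19 = 51
σ = (0, 2, 1, 3): 13 + 11 + 23 + 29 = 76
σ = (0, 2, 3, 1): 13 + 11 + (-5) + 30 = 49
σ = (0, 3, 1, 2): 13 + 7 + 23 + 19 = 62
σ = (0, 3, 2, 1): 13 + 7 + 25 + 30 = 75
σ = (1, 0, 2, 3): (-2) + 17 + 25 + 29 = 69
σ = (1, 0, 3, 2): (-2) + 17 + (-5) + 19 = 29
σ = (1, 2, 0, 3): (-2) + 11 + 10 + 29 = 48
σ = (1, 2, 3, 0): (-2) + 11 + (-5) + 21 = 25
σ = (1, 3, 0, 2): (-2) + 7 + 10 + 19 = 34
σ = (1, 3, 2, 0): (-2) + 7 + 25 + 21 = 51
σ = (2, 0, 1, 3): 11 + 17 + 23 + 29 = 80
σ = (2, 0, 3, 1): 11 + 17 + (-5) + 30 = 53
σ = (2, 1, 0, 3): 11 + 24 + 10 + 29 = 74
σ = (2, 1, 3, 0): 11 + 24 + (-5) + 21 = 51
σ = (2, 3, 0, 1): 11 + 7 + 10 + 30 = 58
σ = (2, 3, 1, 0): 11 + 7 + 23 + 21 = 62
σ = (3, 0, 1, 2): 22 + 17 + 23 + 19 = 81
σ = (3, 0, 2, 1): 22 + 17 + 25 + 30 = 94
σ = (3, 1, 0, 2): 22 + 24 + 10 + 19 = 75
σ = (3, 1, 2, 0): 22 + 24 + 25 + 21 = 92
σ = (3, 2, 0, 1): 22 + 11 + 10 + 30 = 73
σ = (3, 2, 1, 0): 22 + 11 + 23 + 21 = 77
Optimal value attained by: σ = (3, 0, 2, 1).
Answer: det⊕(G) = 94; verdict: NONSINGULAR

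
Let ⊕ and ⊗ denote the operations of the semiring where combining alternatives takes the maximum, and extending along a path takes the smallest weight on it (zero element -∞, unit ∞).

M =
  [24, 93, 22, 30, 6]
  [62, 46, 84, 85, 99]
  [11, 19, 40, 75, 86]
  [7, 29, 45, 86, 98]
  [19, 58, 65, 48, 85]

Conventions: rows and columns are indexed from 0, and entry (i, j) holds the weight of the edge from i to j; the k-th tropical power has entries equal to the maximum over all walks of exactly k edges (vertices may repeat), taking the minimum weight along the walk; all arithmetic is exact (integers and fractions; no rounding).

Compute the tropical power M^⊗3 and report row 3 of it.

M^⊗2:
  [62, 46, 84, 85, 93]
  [46, 62, 65, 85, 85]
  [19, 58, 65, 75, 85]
  [29, 58, 65, 86, 86]
  [58, 58, 65, 65, 85]
M^⊗3:
  [46, 62, 65, 85, 85]
  [62, 58, 65, 85, 85]
  [58, 58, 65, 75, 85]
  [58, 58, 65, 86, 86]
  [58, 58, 65, 65, 85]
Answer: row 3 of M^⊗3 = [58, 58, 65, 86, 86]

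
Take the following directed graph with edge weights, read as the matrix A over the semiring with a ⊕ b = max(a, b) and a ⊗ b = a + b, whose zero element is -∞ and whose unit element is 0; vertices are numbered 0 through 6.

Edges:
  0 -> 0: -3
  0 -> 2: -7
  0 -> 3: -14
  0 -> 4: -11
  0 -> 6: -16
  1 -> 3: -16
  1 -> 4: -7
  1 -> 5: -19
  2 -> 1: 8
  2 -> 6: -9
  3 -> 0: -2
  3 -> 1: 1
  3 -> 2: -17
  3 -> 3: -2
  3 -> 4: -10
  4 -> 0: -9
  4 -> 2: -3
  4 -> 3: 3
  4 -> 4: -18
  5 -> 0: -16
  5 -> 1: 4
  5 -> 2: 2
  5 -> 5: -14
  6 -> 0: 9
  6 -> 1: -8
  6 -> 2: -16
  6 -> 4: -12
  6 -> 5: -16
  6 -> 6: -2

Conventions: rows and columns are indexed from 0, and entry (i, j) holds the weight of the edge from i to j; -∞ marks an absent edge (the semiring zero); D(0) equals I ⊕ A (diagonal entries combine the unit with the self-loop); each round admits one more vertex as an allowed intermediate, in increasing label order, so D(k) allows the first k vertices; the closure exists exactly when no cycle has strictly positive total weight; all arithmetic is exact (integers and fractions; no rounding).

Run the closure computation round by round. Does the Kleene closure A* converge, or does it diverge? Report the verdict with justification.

D(0):
  [0, -∞, -7, -14, -11, -∞, -16]
  [-∞, 0, -∞, -16, -7, -19, -∞]
  [-∞, 8, 0, -∞, -∞, -∞, -9]
  [-2, 1, -17, 0, -10, -∞, -∞]
  [-9, -∞, -3, 3, 0, -∞, -∞]
  [-16, 4, 2, -∞, -∞, 0, -∞]
  [9, -8, -16, -∞, -12, -16, 0]
D(1):
  [0, -∞, -7, -14, -11, -∞, -16]
  [-∞, 0, -∞, -16, -7, -19, -∞]
  [-∞, 8, 0, -∞, -∞, -∞, -9]
  [-2, 1, -9, 0, -10, -∞, -18]
  [-9, -∞, -3, 3, 0, -∞, -25]
  [-16, 4, 2, -30, -27, 0, -32]
  [9, -8, 2, -5, -2, -16, 0]
D(2):
  [0, -∞, -7, -14, -11, -∞, -16]
  [-∞, 0, -∞, -16, -7, -19, -∞]
  [-∞, 8, 0, -8, 1, -11, -9]
  [-2, 1, -9, 0, -6, -18, -18]
  [-9, -∞, -3, 3, 0, -∞, -25]
  [-16, 4, 2, -12, -3, 0, -32]
  [9, -8, 2, -5, -2, -16, 0]
D(3):
  [0, 1, -7, -14, -6, -18, -16]
  [-∞, 0, -∞, -16, -7, -19, -∞]
  [-∞, 8, 0, -8, 1, -11, -9]
  [-2, 1, -9, 0, -6, -18, -18]
  [-9, 5, -3, 3, 0, -14, -12]
  [-16, 10, 2, -6, 3, 0, -7]
  [9, 10, 2, -5, 3, -9, 0]
D(4):
  [0, 1, -7, -14, -6, -18, -16]
  [-18, 0, -25, -16, -7, -19, -34]
  [-10, 8, 0, -8, 1, -11, -9]
  [-2, 1, -9, 0, -6, -18, -18]
  [1, 5, -3, 3, 0, -14, -12]
  [-8, 10, 2, -6, 3, 0, -7]
  [9, 10, 2, -5, 3, -9, 0]
D(5):
  [0, 1, -7, -3, -6, -18, -16]
  [-6, 0, -10, -4, -7, -19, -19]
  [2, 8, 0, 4, 1, -11, -9]
  [-2, 1, -9, 0, -6, -18, -18]
  [1, 5, -3, 3, 0, -14, -12]
  [4, 10, 2, 6, 3, 0, -7]
  [9, 10, 2, 6, 3, -9, 0]
D(6):
  [0, 1, -7, -3, -6, -18, -16]
  [-6, 0, -10, -4, -7, -19, -19]
  [2, 8, 0, 4, 1, -11, -9]
  [-2, 1, -9, 0, -6, -18, -18]
  [1, 5, -3, 3, 0, -14, -12]
  [4, 10, 2, 6, 3, 0, -7]
  [9, 10, 2, 6, 3, -9, 0]
D(7):
  [0, 1, -7, -3, -6, -18, -16]
  [-6, 0, -10, -4, -7, -19, -19]
  [2, 8, 0, 4, 1, -11, -9]
  [-2, 1, -9, 0, -6, -18, -18]
  [1, 5, -3, 3, 0, -14, -12]
  [4, 10, 2, 6, 3, 0, -7]
  [9, 10, 2, 6, 3, -9, 0]
Key observation: every diagonal entry stays at the unit through all rounds, so no improving cycle exists.
Answer: CONVERGES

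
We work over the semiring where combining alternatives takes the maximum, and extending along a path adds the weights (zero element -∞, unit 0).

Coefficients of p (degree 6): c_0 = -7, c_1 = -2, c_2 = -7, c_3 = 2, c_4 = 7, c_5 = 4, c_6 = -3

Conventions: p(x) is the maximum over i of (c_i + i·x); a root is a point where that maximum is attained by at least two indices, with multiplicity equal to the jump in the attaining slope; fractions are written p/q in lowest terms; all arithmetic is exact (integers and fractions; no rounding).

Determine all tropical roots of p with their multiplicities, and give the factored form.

hull edge (i=0, c=-7) to (i=1, c=-2): slope 5, span 1
hull edge (i=1, c=-2) to (i=4, c=7): slope 3, span 3
hull edge (i=4, c=7) to (i=5, c=4): slope -3, span 1
hull edge (i=5, c=4) to (i=6, c=-3): slope -7, span 1
Factored form: p(x) = -3 ⊗ (x ⊕ (-5)) ⊗ (x ⊕ (-3)) ⊗ (x ⊕ (-3)) ⊗ (x ⊕ (-3)) ⊗ (x ⊕ 3) ⊗ (x ⊕ 7)
Answer: roots = -5 (mult 1), -3 (mult 3), 3 (mult 1), 7 (mult 1)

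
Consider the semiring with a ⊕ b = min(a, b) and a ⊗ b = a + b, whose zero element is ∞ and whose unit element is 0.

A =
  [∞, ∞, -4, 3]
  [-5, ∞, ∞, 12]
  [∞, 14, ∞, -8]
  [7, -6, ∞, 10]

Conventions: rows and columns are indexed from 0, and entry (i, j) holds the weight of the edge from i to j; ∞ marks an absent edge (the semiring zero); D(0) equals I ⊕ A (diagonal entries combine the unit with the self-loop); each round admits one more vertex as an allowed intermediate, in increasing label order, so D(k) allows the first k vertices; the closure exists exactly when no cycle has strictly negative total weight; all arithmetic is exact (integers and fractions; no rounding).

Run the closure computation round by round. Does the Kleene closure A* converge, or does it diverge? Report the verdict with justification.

D(0):
  [0, ∞, -4, 3]
  [-5, 0, ∞, 12]
  [∞, 14, 0, -8]
  [7, -6, ∞, 0]
D(1):
  [0, ∞, -4, 3]
  [-5, 0, -9, -2]
  [∞, 14, 0, -8]
  [7, -6, 3, 0]
Detection: at round 2, diagonal entry (3, 3) turns strictly negative.
Key observation: the cycle 3->1->0->3 has total weight (-6) + (-5) + 3, which is strictly negative.
Answer: DIVERGES — negative cycle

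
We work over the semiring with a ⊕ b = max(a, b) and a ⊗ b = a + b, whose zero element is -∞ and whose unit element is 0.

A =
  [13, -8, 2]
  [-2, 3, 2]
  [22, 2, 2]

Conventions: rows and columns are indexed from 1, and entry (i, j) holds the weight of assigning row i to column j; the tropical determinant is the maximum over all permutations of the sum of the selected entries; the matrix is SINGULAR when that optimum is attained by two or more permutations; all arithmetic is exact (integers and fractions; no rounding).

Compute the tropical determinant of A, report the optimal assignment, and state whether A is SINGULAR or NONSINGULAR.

σ = (1, 2, 3): 13 + 3 + 2 = 18
σ = (1, 3, 2): 13 + 2 + 2 = 17
σ = (2, 1, 3): (-8) + (-2) + 2 = -8
σ = (2, 3, 1): (-8) + 2 + 22 = 16
σ = (3, 1, 2): 2 + (-2) + 2 = 2
σ = (3, 2, 1): 2 + 3 + 22 = 27
Optimal value attained by: σ = (3, 2, 1).
Answer: det⊕(A) = 27; verdict: NONSINGULAR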